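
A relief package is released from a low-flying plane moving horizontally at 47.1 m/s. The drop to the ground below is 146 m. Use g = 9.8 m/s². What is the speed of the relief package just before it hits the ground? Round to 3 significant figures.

71.3 m/s

Fall time: t = √(2 × 146 / 9.8) = 5.459 s.
At impact: v_x = 47.1 m/s (unchanged), v_y = g t = 9.8 × 5.459 = 53.50 m/s.
Speed = √(v_x² + v_y²) = √(2218 + 2862) = 71.3 m/s.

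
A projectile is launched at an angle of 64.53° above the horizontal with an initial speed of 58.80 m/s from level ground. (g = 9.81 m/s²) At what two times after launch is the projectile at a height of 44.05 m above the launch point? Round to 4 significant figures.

0.9056 s and 9.917 s

v_y0 = 58.80 sin 64.53° = 53.085 m/s.
Set y = v_y0 t − ½ g t² = 44.05: 4.905 t² − 53.085 t + 44.05 = 0.
t = [53.085 ± √(2818.0 − 864.26)] / 9.81 = (53.085 ± 44.201) / 9.81, giving t = 0.9056 s or t = 9.917 s.
So the projectile is at 44.05 m at t = 0.9056 s (rising) and t = 9.917 s (falling).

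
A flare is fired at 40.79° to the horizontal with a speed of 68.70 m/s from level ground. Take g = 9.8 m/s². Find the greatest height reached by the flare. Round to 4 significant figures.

Vertical component of launch velocity: v_y = 68.70 sin 40.79° = 44.881 m/s.
At the highest point the vertical velocity is zero, so v_y² = 2 g h_max.
h_max = (44.881)² / (2 × 9.8) = 2014.3 / 19.60 = 102.8 m.

102.8 m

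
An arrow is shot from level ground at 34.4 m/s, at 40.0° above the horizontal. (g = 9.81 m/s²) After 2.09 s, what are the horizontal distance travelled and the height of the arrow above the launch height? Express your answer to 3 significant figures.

v_x = 34.4 cos 40.0° = 26.35 m/s; v_y0 = 34.4 sin 40.0° = 22.11 m/s.
x = v_x t = 26.35 × 2.09 = 55.1 m.
y = v_y0 t − ½ g t² = 22.11×2.09 − 4.905×2.09² = 24.8 m.

x = 55.1 m, y = 24.8 m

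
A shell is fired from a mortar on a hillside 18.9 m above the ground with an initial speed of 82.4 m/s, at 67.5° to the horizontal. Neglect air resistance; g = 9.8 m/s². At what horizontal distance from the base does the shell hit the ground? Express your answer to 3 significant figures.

498 m

Components: v_x = 82.4 cos 67.5° = 31.53 m/s, v_y = 82.4 sin 67.5° = 76.13 m/s.
Vertical: 0 = 18.9 + 76.13 t − ½(9.8) t² ⇒ 4.900 t² − 76.13 t − 18.9 = 0.
t = [76.13 + √(5796 + 370.4)] / 9.800 = 15.78 s.
Horizontal: R = v_x · t = 31.53 × 15.78 = 498 m.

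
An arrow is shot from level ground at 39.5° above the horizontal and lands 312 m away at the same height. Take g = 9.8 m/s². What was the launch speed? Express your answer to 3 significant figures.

55.8 m/s

On level ground, R = v₀² sin(2θ) / g, so v₀ = √(R g / sin 2θ).
sin(2 × 39.5°) = 0.9816.
v₀ = √(312 × 9.8 / 0.9816) = √3115 = 55.8 m/s.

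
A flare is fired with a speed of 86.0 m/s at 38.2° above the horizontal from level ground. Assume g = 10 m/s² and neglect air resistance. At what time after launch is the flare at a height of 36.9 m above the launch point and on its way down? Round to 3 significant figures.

9.89 s

v_y0 = 86.0 sin 38.2° = 53.18 m/s.
Set y = v_y0 t − ½ g t² = 36.9: 5.000 t² − 53.18 t + 36.9 = 0.
t = [53.18 ± √(2828 − 738.0)] / 10 = (53.18 ± 45.72) / 10, giving t = 0.746 s or t = 9.89 s.
On the way down corresponds to the larger root: t = 9.89 s.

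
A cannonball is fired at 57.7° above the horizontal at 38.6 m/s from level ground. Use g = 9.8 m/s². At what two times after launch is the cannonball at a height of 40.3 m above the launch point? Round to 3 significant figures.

v_y0 = 38.6 sin 57.7° = 32.63 m/s.
Set y = v_y0 t − ½ g t² = 40.3: 4.900 t² − 32.63 t + 40.3 = 0.
t = [32.63 ± √(1065 − 789.9)] / 9.8 = (32.63 ± 16.59) / 9.8, giving t = 1.64 s or t = 5.02 s.
So the cannonball is at 40.3 m at t = 1.64 s (rising) and t = 5.02 s (falling).

1.64 s and 5.02 s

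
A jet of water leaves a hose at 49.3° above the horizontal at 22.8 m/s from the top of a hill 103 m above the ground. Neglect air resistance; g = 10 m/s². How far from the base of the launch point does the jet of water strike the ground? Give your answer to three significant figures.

97.9 m

Components: v_x = 22.8 cos 49.3° = 14.87 m/s, v_y = 22.8 sin 49.3° = 17.29 m/s.
Vertical: 0 = 103 + 17.29 t − ½(10) t² ⇒ 5.000 t² − 17.29 t − 103 = 0.
t = [17.29 + √(298.9 + 2060)] / 10.00 = 6.586 s.
Horizontal: R = v_x · t = 14.87 × 6.586 = 97.9 m.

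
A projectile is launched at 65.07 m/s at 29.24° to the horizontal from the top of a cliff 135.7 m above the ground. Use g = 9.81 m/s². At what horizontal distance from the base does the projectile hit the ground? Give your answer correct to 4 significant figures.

534.7 m

Components: v_x = 65.07 cos 29.24° = 56.779 m/s, v_y = 65.07 sin 29.24° = 31.785 m/s.
Vertical: 0 = 135.7 + 31.785 t − ½(9.81) t² ⇒ 4.905 t² − 31.785 t − 135.7 = 0.
t = [31.785 + √(1010.3 + 2662.4)] / 9.810 = 9.4177 s.
Horizontal: R = v_x · t = 56.779 × 9.4177 = 534.7 m.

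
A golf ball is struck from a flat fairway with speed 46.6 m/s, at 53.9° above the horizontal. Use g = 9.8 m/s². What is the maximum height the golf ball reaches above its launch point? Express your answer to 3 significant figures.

Vertical component of launch velocity: v_y = 46.6 sin 53.9° = 37.65 m/s.
At the highest point the vertical velocity is zero, so v_y² = 2 g h_max.
h_max = (37.65)² / (2 × 9.8) = 1418 / 19.60 = 72.3 m.

72.3 m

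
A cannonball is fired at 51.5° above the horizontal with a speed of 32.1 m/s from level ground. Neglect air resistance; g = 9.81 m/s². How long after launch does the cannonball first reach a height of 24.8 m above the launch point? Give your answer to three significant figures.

v_y0 = 32.1 sin 51.5° = 25.12 m/s.
Set y = v_y0 t − ½ g t² = 24.8: 4.905 t² − 25.12 t + 24.8 = 0.
t = [25.12 ± √(631.0 − 486.6)] / 9.81 = (25.12 ± 12.02) / 9.81, giving t = 1.34 s or t = 3.79 s.
The cannonball is on the way up at the first time, so t = 1.34 s.

1.34 s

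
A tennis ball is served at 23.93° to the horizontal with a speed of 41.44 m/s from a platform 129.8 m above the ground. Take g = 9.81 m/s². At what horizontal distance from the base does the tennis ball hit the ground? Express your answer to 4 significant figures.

270.3 m

Components: v_x = 41.44 cos 23.93° = 37.878 m/s, v_y = 41.44 sin 23.93° = 16.809 m/s.
Vertical: 0 = 129.8 + 16.809 t − ½(9.81) t² ⇒ 4.905 t² − 16.809 t − 129.8 = 0.
t = [16.809 + √(282.54 + 2546.7)] / 9.810 = 7.1355 s.
Horizontal: R = v_x · t = 37.878 × 7.1355 = 270.3 m.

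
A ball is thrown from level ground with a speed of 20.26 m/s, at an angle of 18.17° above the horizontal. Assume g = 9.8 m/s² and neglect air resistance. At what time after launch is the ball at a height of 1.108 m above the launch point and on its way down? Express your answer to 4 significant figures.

1.080 s

v_y0 = 20.26 sin 18.17° = 6.3178 m/s.
Set y = v_y0 t − ½ g t² = 1.108: 4.900 t² − 6.3178 t + 1.108 = 0.
t = [6.3178 ± √(39.915 − 21.717)] / 9.8 = (6.3178 ± 4.2659) / 9.8, giving t = 0.2094 s or t = 1.080 s.
On the way down corresponds to the larger root: t = 1.080 s.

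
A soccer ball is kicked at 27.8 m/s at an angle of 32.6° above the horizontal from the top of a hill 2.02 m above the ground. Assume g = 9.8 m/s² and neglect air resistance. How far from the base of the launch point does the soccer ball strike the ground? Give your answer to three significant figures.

Components: v_x = 27.8 cos 32.6° = 23.42 m/s, v_y = 27.8 sin 32.6° = 14.98 m/s.
Vertical: 0 = 2.02 + 14.98 t − ½(9.8) t² ⇒ 4.900 t² − 14.98 t − 2.02 = 0.
t = [14.98 + √(224.4 + 39.59)] / 9.800 = 3.187 s.
Horizontal: R = v_x · t = 23.42 × 3.187 = 74.6 m.

74.6 m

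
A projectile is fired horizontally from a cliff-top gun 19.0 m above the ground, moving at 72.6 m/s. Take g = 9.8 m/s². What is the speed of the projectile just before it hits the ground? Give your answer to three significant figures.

75.1 m/s

Fall time: t = √(2 × 19.0 / 9.8) = 1.969 s.
At impact: v_x = 72.6 m/s (unchanged), v_y = g t = 9.8 × 1.969 = 19.30 m/s.
Speed = √(v_x² + v_y²) = √(5271 + 372.5) = 75.1 m/s.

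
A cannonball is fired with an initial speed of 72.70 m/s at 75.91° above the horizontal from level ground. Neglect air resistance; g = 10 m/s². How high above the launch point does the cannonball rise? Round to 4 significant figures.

Vertical component of launch velocity: v_y = 72.70 sin 75.91° = 70.513 m/s.
At the highest point the vertical velocity is zero, so v_y² = 2 g h_max.
h_max = (70.513)² / (2 × 10) = 4972.1 / 20.00 = 248.6 m.

248.6 m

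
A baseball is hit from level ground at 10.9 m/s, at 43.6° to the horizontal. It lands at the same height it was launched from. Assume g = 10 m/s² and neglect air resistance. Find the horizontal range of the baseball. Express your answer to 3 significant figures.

Components: v_x = 10.9 cos 43.6° = 7.893 m/s, v_y = 10.9 sin 43.6° = 7.517 m/s.
Time of flight (same landing height): t = 2 v_y / g = 2 × 7.517 / 10 = 1.503 s.
Range: R = v_x · t = 7.893 × 1.503 = 11.9 m.

11.9 m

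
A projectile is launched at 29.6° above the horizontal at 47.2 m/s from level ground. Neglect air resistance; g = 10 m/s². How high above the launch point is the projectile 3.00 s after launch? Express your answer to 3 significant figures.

v_y0 = 47.2 sin 29.6° = 23.31 m/s.
y(t) = v_y0 t − ½ g t² = 23.31×3.00 − 5.000×3.00² = 24.9 m.

24.9 m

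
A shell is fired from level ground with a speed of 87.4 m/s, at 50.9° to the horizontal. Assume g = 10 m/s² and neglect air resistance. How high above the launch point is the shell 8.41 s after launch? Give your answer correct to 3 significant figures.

v_y0 = 87.4 sin 50.9° = 67.83 m/s.
y(t) = v_y0 t − ½ g t² = 67.83×8.41 − 5.000×8.41² = 217 m.

217 m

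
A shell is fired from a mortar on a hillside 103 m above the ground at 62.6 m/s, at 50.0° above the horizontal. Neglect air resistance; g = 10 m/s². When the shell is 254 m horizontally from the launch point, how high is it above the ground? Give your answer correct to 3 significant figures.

v_x = 62.6 cos 50.0° = 40.24 m/s, v_y0 = 62.6 sin 50.0° = 47.95 m/s.
Time to reach x = 254 m: t = x / v_x = 254 / 40.24 = 6.312 s.
y = 103 + v_y0 t − ½ g t² = 103 + 47.95×6.312 − 5.000×6.312² = 206 m.

206 m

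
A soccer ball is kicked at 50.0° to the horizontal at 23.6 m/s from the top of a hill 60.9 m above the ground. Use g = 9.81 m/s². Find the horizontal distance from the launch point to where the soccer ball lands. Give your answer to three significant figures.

88.3 m

Components: v_x = 23.6 cos 50.0° = 15.17 m/s, v_y = 23.6 sin 50.0° = 18.08 m/s.
Vertical: 0 = 60.9 + 18.08 t − ½(9.81) t² ⇒ 4.905 t² − 18.08 t − 60.9 = 0.
t = [18.08 + √(326.9 + 1195)] / 9.810 = 5.820 s.
Horizontal: R = v_x · t = 15.17 × 5.820 = 88.3 m.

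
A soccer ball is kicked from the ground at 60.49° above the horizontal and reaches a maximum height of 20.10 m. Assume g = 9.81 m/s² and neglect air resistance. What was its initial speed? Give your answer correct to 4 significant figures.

At maximum height v_y = 0, so (v₀ sin θ)² = 2 g H.
v₀ sin 60.49° = √(2 × 9.81 × 20.10) = 19.859 m/s.
v₀ = 19.859 / sin 60.49° = 19.859 / 0.8703 = 22.82 m/s.

22.82 m/s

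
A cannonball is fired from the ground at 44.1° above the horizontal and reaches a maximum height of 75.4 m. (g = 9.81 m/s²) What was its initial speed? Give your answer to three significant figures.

55.3 m/s

At maximum height v_y = 0, so (v₀ sin θ)² = 2 g H.
v₀ sin 44.1° = √(2 × 9.81 × 75.4) = 38.46 m/s.
v₀ = 38.46 / sin 44.1° = 38.46 / 0.6959 = 55.3 m/s.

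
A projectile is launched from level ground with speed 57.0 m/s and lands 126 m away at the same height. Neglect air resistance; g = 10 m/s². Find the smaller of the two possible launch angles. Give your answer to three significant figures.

11.4°

Level-ground range: R = v₀² sin(2θ)/g ⇒ sin 2θ = R g / v₀² = 126×10/57.0² = 0.3878.
2θ = arcsin(0.3878) = 22.82° or 180° − 22.82° = 157.18°.
So θ = 11.4° or θ = 78.6°.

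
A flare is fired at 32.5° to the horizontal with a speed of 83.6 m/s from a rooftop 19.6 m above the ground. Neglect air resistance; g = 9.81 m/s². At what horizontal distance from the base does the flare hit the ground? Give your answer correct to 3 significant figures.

Components: v_x = 83.6 cos 32.5° = 70.51 m/s, v_y = 83.6 sin 32.5° = 44.92 m/s.
Vertical: 0 = 19.6 + 44.92 t − ½(9.81) t² ⇒ 4.905 t² − 44.92 t − 19.6 = 0.
t = [44.92 + √(2018 + 384.6)] / 9.810 = 9.576 s.
Horizontal: R = v_x · t = 70.51 × 9.576 = 675 m.

675 m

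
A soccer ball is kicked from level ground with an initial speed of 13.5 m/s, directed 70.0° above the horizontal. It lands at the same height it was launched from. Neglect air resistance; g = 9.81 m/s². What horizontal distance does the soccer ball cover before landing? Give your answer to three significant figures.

Components: v_x = 13.5 cos 70.0° = 4.617 m/s, v_y = 13.5 sin 70.0° = 12.69 m/s.
Time of flight (same landing height): t = 2 v_y / g = 2 × 12.69 / 9.81 = 2.587 s.
Range: R = v_x · t = 4.617 × 2.587 = 11.9 m.

11.9 m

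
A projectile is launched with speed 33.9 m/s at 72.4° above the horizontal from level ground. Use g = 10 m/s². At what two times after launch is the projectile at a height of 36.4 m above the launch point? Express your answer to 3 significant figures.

v_y0 = 33.9 sin 72.4° = 32.31 m/s.
Set y = v_y0 t − ½ g t² = 36.4: 5.000 t² − 32.31 t + 36.4 = 0.
t = [32.31 ± √(1044 − 728.0)] / 10 = (32.31 ± 17.78) / 10, giving t = 1.45 s or t = 5.01 s.
So the projectile is at 36.4 m at t = 1.45 s (rising) and t = 5.01 s (falling).

1.45 s and 5.01 s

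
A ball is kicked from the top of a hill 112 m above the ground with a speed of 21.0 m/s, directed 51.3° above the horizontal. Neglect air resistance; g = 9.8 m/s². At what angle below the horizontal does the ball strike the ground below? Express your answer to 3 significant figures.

75.2°

v_x = 21.0 cos 51.3° = 13.13 m/s.
At impact |v_y| = √(v_y0² + 2 g h) = √(16.39² + 2×9.8×112) = 49.64 m/s.
Angle below horizontal = arctan(|v_y| / v_x) = arctan(49.64 / 13.13) = 75.2°.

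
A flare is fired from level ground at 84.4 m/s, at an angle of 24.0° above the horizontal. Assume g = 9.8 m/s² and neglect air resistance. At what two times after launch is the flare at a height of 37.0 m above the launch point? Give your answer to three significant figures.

v_y0 = 84.4 sin 24.0° = 34.33 m/s.
Set y = v_y0 t − ½ g t² = 37.0: 4.900 t² − 34.33 t + 37.0 = 0.
t = [34.33 ± √(1179 − 725.2)] / 9.8 = (34.33 ± 21.30) / 9.8, giving t = 1.33 s or t = 5.68 s.
So the flare is at 37.0 m at t = 1.33 s (rising) and t = 5.68 s (falling).

1.33 s and 5.68 s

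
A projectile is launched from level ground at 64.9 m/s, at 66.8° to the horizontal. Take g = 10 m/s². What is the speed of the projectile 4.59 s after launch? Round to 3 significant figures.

v_x = 64.9 cos 66.8° = 25.57 m/s (constant).
v_y(t) = 64.9 sin 66.8° − g t = 59.65 − 10 × 4.59 = 13.75 m/s.
Speed = √(v_x² + v_y²) = √(653.8 + 189.1) = 29.0 m/s.

29.0 m/s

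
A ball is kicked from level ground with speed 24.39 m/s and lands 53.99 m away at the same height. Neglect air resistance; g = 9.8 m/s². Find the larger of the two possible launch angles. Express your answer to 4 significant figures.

58.60°

Level-ground range: R = v₀² sin(2θ)/g ⇒ sin 2θ = R g / v₀² = 53.99×9.8/24.39² = 0.8894.
2θ = arcsin(0.8894) = 62.798° or 180° − 62.798° = 117.202°.
So θ = 31.40° or θ = 58.60°.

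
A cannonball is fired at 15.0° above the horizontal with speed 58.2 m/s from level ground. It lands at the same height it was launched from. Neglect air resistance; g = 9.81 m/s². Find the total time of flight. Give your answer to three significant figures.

3.07 s

Vertical component: v_y = 58.2 sin 15.0° = 15.06 m/s.
For a projectile landing at launch height, time of flight is t = 2 v_y / g = 2 × 15.06 / 9.81 = 3.07 s.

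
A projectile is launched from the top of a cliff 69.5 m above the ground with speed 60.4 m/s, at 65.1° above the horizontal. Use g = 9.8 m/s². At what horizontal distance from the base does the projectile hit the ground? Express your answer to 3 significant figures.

314 m

Components: v_x = 60.4 cos 65.1° = 25.43 m/s, v_y = 60.4 sin 65.1° = 54.79 m/s.
Vertical: 0 = 69.5 + 54.79 t − ½(9.8) t² ⇒ 4.900 t² − 54.79 t − 69.5 = 0.
t = [54.79 + √(3002 + 1362)] / 9.800 = 12.33 s.
Horizontal: R = v_x · t = 25.43 × 12.33 = 314 m.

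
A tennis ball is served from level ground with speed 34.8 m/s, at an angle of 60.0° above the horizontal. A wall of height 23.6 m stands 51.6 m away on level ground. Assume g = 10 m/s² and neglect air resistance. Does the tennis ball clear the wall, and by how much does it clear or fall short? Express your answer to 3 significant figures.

v_x = 34.8 cos 60.0° = 17.40 m/s; v_y0 = 34.8 sin 60.0° = 30.14 m/s.
Time to reach the wall: t = 51.6 / 17.40 = 2.966 s.
Height at that point: y = 30.14×2.966 − 5.000×2.966² = 45.41 m.
That is 45.41 − 23.6 = 21.8 m above the top of the wall, so the tennis ball clears it.

Yes — it clears the wall by 21.8 m.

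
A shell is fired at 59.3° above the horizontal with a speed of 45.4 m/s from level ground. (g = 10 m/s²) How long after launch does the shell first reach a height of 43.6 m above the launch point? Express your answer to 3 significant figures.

v_y0 = 45.4 sin 59.3° = 39.04 m/s.
Set y = v_y0 t − ½ g t² = 43.6: 5.000 t² − 39.04 t + 43.6 = 0.
t = [39.04 ± √(1524 − 872.0)] / 10 = (39.04 ± 25.53) / 10, giving t = 1.35 s or t = 6.46 s.
The shell is on the way up at the first time, so t = 1.35 s.

1.35 s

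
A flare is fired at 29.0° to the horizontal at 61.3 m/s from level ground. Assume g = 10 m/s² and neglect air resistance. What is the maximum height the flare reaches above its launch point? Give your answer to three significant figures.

Vertical component of launch velocity: v_y = 61.3 sin 29.0° = 29.72 m/s.
At the highest point the vertical velocity is zero, so v_y² = 2 g h_max.
h_max = (29.72)² / (2 × 10) = 883.3 / 20.00 = 44.2 m.

44.2 m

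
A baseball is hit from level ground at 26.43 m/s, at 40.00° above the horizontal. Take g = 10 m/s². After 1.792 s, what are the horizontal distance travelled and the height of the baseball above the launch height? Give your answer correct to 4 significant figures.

x = 36.28 m, y = 14.39 m

v_x = 26.43 cos 40.00° = 20.247 m/s; v_y0 = 26.43 sin 40.00° = 16.989 m/s.
x = v_x t = 20.247 × 1.792 = 36.28 m.
y = v_y0 t − ½ g t² = 16.989×1.792 − 5.000×1.792² = 14.39 m.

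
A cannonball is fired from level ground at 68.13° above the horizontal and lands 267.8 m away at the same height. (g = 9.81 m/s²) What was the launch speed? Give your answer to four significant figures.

On level ground, R = v₀² sin(2θ) / g, so v₀ = √(R g / sin 2θ).
sin(2 × 68.13°) = 0.6914.
v₀ = √(267.8 × 9.81 / 0.6914) = √3799.7 = 61.64 m/s.

61.64 m/s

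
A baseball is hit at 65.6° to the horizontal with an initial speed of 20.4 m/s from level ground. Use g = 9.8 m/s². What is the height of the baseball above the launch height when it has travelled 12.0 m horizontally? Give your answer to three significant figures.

v_x = 20.4 cos 65.6° = 8.427 m/s, v_y0 = 20.4 sin 65.6° = 18.58 m/s.
Time to reach x = 12.0 m: t = x / v_x = 12.0 / 8.427 = 1.424 s.
y = v_y0 t − ½ g t² = 18.58×1.424 − 4.900×1.424² = 16.5 m.

16.5 m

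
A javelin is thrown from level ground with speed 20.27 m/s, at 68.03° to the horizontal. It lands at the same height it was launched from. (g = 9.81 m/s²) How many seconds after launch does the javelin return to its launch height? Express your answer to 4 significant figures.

3.832 s

Vertical component: v_y = 20.27 sin 68.03° = 18.798 m/s.
For a projectile landing at launch height, time of flight is t = 2 v_y / g = 2 × 18.798 / 9.81 = 3.832 s.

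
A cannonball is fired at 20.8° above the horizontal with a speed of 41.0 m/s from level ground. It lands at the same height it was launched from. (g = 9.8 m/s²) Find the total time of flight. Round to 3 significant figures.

Vertical component: v_y = 41.0 sin 20.8° = 14.56 m/s.
For a projectile landing at launch height, time of flight is t = 2 v_y / g = 2 × 14.56 / 9.8 = 2.97 s.

2.97 s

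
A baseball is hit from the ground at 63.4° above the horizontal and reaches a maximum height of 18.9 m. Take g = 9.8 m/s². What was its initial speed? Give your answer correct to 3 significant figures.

At maximum height v_y = 0, so (v₀ sin θ)² = 2 g H.
v₀ sin 63.4° = √(2 × 9.8 × 18.9) = 19.25 m/s.
v₀ = 19.25 / sin 63.4° = 19.25 / 0.8942 = 21.5 m/s.

21.5 m/s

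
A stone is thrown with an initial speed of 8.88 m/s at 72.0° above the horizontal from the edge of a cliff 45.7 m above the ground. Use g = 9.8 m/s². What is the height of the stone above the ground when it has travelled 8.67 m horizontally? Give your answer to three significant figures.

23.5 m

v_x = 8.88 cos 72.0° = 2.744 m/s, v_y0 = 8.88 sin 72.0° = 8.445 m/s.
Time to reach x = 8.67 m: t = x / v_x = 8.67 / 2.744 = 3.160 s.
y = 45.7 + v_y0 t − ½ g t² = 45.7 + 8.445×3.160 − 4.900×3.160² = 23.5 m.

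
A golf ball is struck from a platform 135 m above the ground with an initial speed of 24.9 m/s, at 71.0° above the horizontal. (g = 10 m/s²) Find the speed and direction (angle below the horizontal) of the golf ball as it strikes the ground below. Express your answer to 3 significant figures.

v_x = 24.9 cos 71.0° = 8.107 m/s (constant).
|v_y| at impact = √((23.54)² + 2×10×135) = 57.04 m/s.
Speed = √(8.107² + 57.04²) = 57.6 m/s; angle = arctan(57.04/8.107) = 81.9° below horizontal.

57.6 m/s at 81.9° below the horizontal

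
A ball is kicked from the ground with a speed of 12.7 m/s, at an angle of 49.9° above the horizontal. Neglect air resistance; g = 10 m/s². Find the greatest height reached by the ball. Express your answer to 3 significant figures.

4.72 m

Vertical component of launch velocity: v_y = 12.7 sin 49.9° = 9.715 m/s.
At the highest point the vertical velocity is zero, so v_y² = 2 g h_max.
h_max = (9.715)² / (2 × 10) = 94.38 / 20.00 = 4.72 m.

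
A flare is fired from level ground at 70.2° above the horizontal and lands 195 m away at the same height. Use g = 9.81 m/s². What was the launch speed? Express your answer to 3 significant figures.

On level ground, R = v₀² sin(2θ) / g, so v₀ = √(R g / sin 2θ).
sin(2 × 70.2°) = 0.6374.
v₀ = √(195 × 9.81 / 0.6374) = √3001 = 54.8 m/s.

54.8 m/s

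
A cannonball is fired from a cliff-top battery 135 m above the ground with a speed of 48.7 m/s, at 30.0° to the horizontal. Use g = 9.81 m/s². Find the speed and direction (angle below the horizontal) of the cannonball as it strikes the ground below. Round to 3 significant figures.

v_x = 48.7 cos 30.0° = 42.18 m/s (constant).
|v_y| at impact = √((24.35)² + 2×9.81×135) = 56.94 m/s.
Speed = √(42.18² + 56.94²) = 70.9 m/s; angle = arctan(56.94/42.18) = 53.5° below horizontal.

70.9 m/s at 53.5° below the horizontal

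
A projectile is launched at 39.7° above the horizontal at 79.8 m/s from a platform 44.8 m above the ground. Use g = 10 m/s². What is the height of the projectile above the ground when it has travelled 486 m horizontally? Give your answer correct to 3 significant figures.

v_x = 79.8 cos 39.7° = 61.40 m/s, v_y0 = 79.8 sin 39.7° = 50.97 m/s.
Time to reach x = 486 m: t = x / v_x = 486 / 61.40 = 7.915 s.
y = 44.8 + v_y0 t − ½ g t² = 44.8 + 50.97×7.915 − 5.000×7.915² = 135 m.

135 m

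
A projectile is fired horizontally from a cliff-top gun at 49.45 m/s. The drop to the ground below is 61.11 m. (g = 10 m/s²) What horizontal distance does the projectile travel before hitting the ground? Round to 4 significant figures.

Initial vertical velocity is zero, so the fall time comes from h = ½ g t²: t = √(2 × 61.11 / 10) = 3.4960 s.
Horizontal motion is uniform at 49.45 m/s, so x = 49.45 × 3.4960 = 172.9 m.

172.9 m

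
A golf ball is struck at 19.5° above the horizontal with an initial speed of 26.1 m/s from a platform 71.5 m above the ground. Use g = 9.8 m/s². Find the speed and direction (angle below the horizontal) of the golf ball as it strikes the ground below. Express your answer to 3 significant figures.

45.6 m/s at 57.4° below the horizontal

v_x = 26.1 cos 19.5° = 24.60 m/s (constant).
|v_y| at impact = √((8.712)² + 2×9.8×71.5) = 38.44 m/s.
Speed = √(24.60² + 38.44²) = 45.6 m/s; angle = arctan(38.44/24.60) = 57.4° below horizontal.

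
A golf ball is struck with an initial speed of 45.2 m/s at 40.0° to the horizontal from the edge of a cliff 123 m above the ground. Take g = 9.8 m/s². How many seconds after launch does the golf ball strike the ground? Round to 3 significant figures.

8.79 s

Vertical component: v_y = 45.2 sin 40.0° = 29.05 m/s.
Taking up as positive with launch at y = 123 m, landing at y = 0: 0 = 123 + 29.05 t − ½(9.8) t².
Solving 4.900 t² − 29.05 t − 123 = 0 gives t = [29.05 + √(29.05² + 4·4.900·123)] / 9.800 = 8.79 s.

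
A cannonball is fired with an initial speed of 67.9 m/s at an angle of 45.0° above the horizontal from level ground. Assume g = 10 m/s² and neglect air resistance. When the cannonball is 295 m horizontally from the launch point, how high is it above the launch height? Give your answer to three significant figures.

106 m

v_x = 67.9 cos 45.0° = 48.01 m/s, v_y0 = 67.9 sin 45.0° = 48.01 m/s.
Time to reach x = 295 m: t = x / v_x = 295 / 48.01 = 6.145 s.
y = v_y0 t − ½ g t² = 48.01×6.145 − 5.000×6.145² = 106 m.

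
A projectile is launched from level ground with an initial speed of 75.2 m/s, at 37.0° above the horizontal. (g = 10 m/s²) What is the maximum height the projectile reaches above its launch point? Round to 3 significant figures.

102 m

Vertical component of launch velocity: v_y = 75.2 sin 37.0° = 45.26 m/s.
At the highest point the vertical velocity is zero, so v_y² = 2 g h_max.
h_max = (45.26)² / (2 × 10) = 2048 / 20.00 = 102 m.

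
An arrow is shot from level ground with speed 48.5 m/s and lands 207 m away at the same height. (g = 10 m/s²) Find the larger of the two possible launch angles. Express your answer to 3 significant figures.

Level-ground range: R = v₀² sin(2θ)/g ⇒ sin 2θ = R g / v₀² = 207×10/48.5² = 0.8800.
2θ = arcsin(0.8800) = 61.64° or 180° − 61.64° = 118.36°.
So θ = 30.8° or θ = 59.2°.

59.2°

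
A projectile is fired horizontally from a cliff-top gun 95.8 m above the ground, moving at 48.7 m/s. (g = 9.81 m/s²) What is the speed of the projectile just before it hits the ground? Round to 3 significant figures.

65.2 m/s

Fall time: t = √(2 × 95.8 / 9.81) = 4.419 s.
At impact: v_x = 48.7 m/s (unchanged), v_y = g t = 9.81 × 4.419 = 43.35 m/s.
Speed = √(v_x² + v_y²) = √(2372 + 1879) = 65.2 m/s.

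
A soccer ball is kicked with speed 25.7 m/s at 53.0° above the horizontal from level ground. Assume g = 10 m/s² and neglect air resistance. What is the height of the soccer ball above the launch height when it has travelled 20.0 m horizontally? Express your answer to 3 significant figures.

v_x = 25.7 cos 53.0° = 15.47 m/s, v_y0 = 25.7 sin 53.0° = 20.52 m/s.
Time to reach x = 20.0 m: t = x / v_x = 20.0 / 15.47 = 1.293 s.
y = v_y0 t − ½ g t² = 20.52×1.293 − 5.000×1.293² = 18.2 m.

18.2 m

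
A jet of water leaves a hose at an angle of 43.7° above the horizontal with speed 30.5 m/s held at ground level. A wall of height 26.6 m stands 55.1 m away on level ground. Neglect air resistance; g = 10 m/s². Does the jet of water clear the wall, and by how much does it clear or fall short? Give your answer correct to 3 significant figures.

v_x = 30.5 cos 43.7° = 22.05 m/s; v_y0 = 30.5 sin 43.7° = 21.07 m/s.
Time to reach the wall: t = 55.1 / 22.05 = 2.499 s.
Height at that point: y = 21.07×2.499 − 5.000×2.499² = 21.43 m.
That is 26.6 − 21.43 = 5.17 m below the top of the wall, so the jet of water does not clear it.

No — it falls 5.17 m short of clearing the wall.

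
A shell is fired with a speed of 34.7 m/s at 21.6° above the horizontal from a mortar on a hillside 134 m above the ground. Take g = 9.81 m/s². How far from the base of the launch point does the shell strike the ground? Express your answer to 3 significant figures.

Components: v_x = 34.7 cos 21.6° = 32.26 m/s, v_y = 34.7 sin 21.6° = 12.77 m/s.
Vertical: 0 = 134 + 12.77 t − ½(9.81) t² ⇒ 4.905 t² − 12.77 t − 134 = 0.
t = [12.77 + √(163.1 + 2629)] / 9.810 = 6.688 s.
Horizontal: R = v_x · t = 32.26 × 6.688 = 216 m.

216 m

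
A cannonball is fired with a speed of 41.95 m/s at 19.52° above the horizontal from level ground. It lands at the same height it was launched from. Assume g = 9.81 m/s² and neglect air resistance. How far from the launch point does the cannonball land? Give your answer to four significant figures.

Components: v_x = 41.95 cos 19.52° = 39.539 m/s, v_y = 41.95 sin 19.52° = 14.017 m/s.
Time of flight (same landing height): t = 2 v_y / g = 2 × 14.017 / 9.81 = 2.8577 s.
Range: R = v_x · t = 39.539 × 2.8577 = 113.0 m.

113.0 m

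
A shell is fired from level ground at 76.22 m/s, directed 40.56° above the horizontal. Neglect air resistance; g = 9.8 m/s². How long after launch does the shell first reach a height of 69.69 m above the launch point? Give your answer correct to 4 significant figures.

1.688 s

v_y0 = 76.22 sin 40.56° = 49.562 m/s.
Set y = v_y0 t − ½ g t² = 69.69: 4.900 t² − 49.562 t + 69.69 = 0.
t = [49.562 ± √(2456.4 − 1365.9)] / 9.8 = (49.562 ± 33.023) / 9.8, giving t = 1.688 s or t = 8.427 s.
The shell is on the way up at the first time, so t = 1.688 s.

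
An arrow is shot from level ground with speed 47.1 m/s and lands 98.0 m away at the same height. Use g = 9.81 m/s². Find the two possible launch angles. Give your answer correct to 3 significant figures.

Level-ground range: R = v₀² sin(2θ)/g ⇒ sin 2θ = R g / v₀² = 98.0×9.81/47.1² = 0.4334.
2θ = arcsin(0.4334) = 25.68° or 180° − 25.68° = 154.32°.
So θ = 12.8° or θ = 77.2°.

12.8° and 77.2°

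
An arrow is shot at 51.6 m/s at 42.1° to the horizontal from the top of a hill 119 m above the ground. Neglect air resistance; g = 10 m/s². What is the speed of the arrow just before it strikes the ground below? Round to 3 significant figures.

v_x = 51.6 cos 42.1° = 38.29 m/s is unchanged throughout.
For the vertical component, v_y² = v_y0² + 2 g h = (34.59)² + 2×10×119 = 3576, so |v_y| = 59.80 m/s.
Impact speed = √(v_x² + v_y²) = √(1466 + 3576) = 71.0 m/s.

71.0 m/s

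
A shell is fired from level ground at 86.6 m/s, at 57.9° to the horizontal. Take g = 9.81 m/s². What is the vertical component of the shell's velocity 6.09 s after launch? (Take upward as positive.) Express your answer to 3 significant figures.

Initial vertical component: v_y0 = 86.6 sin 57.9° = 73.36 m/s.
v_y(t) = v_y0 − g t = 73.36 − 9.81 × 6.09 = 13.6 m/s.

13.6 m/s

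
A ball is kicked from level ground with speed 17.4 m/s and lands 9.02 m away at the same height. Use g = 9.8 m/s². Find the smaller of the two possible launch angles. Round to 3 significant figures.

Level-ground range: R = v₀² sin(2θ)/g ⇒ sin 2θ = R g / v₀² = 9.02×9.8/17.4² = 0.2920.
2θ = arcsin(0.2920) = 16.98° or 180° − 16.98° = 163.02°.
So θ = 8.49° or θ = 81.5°.

8.49°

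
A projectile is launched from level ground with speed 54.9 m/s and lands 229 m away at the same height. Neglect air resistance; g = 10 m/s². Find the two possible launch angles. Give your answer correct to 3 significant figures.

Level-ground range: R = v₀² sin(2θ)/g ⇒ sin 2θ = R g / v₀² = 229×10/54.9² = 0.7598.
2θ = arcsin(0.7598) = 49.45° or 180° − 49.45° = 130.55°.
So θ = 24.7° or θ = 65.3°.

24.7° and 65.3°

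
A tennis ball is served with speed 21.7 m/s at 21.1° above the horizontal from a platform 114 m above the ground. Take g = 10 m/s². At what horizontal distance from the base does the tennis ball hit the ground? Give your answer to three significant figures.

Components: v_x = 21.7 cos 21.1° = 20.25 m/s, v_y = 21.7 sin 21.1° = 7.812 m/s.
Vertical: 0 = 114 + 7.812 t − ½(10) t² ⇒ 5.000 t² − 7.812 t − 114 = 0.
t = [7.812 + √(61.03 + 2280)] / 10.00 = 5.620 s.
Horizontal: R = v_x · t = 20.25 × 5.620 = 114 m.

114 m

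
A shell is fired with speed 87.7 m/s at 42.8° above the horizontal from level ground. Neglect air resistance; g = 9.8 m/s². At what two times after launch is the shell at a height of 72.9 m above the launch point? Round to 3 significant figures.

1.38 s and 10.8 s

v_y0 = 87.7 sin 42.8° = 59.59 m/s.
Set y = v_y0 t − ½ g t² = 72.9: 4.900 t² − 59.59 t + 72.9 = 0.
t = [59.59 ± √(3551 − 1429)] / 9.8 = (59.59 ± 46.07) / 9.8, giving t = 1.38 s or t = 10.8 s.
So the shell is at 72.9 m at t = 1.38 s (rising) and t = 10.8 s (falling).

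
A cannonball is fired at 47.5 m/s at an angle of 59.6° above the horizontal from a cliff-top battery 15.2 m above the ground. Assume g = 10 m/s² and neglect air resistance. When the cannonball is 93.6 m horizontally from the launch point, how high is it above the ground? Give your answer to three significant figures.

98.9 m

v_x = 47.5 cos 59.6° = 24.04 m/s, v_y0 = 47.5 sin 59.6° = 40.97 m/s.
Time to reach x = 93.6 m: t = x / v_x = 93.6 / 24.04 = 3.894 s.
y = 15.2 + v_y0 t − ½ g t² = 15.2 + 40.97×3.894 − 5.000×3.894² = 98.9 m.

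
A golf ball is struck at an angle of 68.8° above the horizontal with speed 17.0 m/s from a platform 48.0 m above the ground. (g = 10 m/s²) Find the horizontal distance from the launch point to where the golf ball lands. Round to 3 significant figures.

Components: v_x = 17.0 cos 68.8° = 6.148 m/s, v_y = 17.0 sin 68.8° = 15.85 m/s.
Vertical: 0 = 48.0 + 15.85 t − ½(10) t² ⇒ 5.000 t² − 15.85 t − 48.0 = 0.
t = [15.85 + √(251.2 + 960.0)] / 10.00 = 5.065 s.
Horizontal: R = v_x · t = 6.148 × 5.065 = 31.1 m.

31.1 m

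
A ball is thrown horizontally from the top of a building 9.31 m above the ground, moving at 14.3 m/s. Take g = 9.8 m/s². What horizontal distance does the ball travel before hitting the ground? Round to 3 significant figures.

Initial vertical velocity is zero, so the fall time comes from h = ½ g t²: t = √(2 × 9.31 / 9.8) = 1.378 s.
Horizontal motion is uniform at 14.3 m/s, so x = 14.3 × 1.378 = 19.7 m.

19.7 m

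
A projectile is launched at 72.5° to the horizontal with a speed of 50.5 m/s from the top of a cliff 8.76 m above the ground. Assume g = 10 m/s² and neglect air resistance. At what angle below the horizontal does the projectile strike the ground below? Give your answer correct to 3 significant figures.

73.1°

v_x = 50.5 cos 72.5° = 15.19 m/s.
At impact |v_y| = √(v_y0² + 2 g h) = √(48.16² + 2×10×8.76) = 49.95 m/s.
Angle below horizontal = arctan(|v_y| / v_x) = arctan(49.95 / 15.19) = 73.1°.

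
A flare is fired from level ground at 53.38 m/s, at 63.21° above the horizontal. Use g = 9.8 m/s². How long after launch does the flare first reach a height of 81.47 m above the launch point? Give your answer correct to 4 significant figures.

v_y0 = 53.38 sin 63.21° = 47.650 m/s.
Set y = v_y0 t − ½ g t² = 81.47: 4.900 t² − 47.650 t + 81.47 = 0.
t = [47.650 ± √(2270.5 − 1596.8)] / 9.8 = (47.650 ± 25.956) / 9.8, giving t = 2.214 s or t = 7.511 s.
The flare is on the way up at the first time, so t = 2.214 s.

2.214 s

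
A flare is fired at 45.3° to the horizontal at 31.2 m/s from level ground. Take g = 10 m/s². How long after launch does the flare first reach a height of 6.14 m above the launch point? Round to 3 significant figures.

0.297 s

v_y0 = 31.2 sin 45.3° = 22.18 m/s.
Set y = v_y0 t − ½ g t² = 6.14: 5.000 t² − 22.18 t + 6.14 = 0.
t = [22.18 ± √(492.0 − 122.8)] / 10 = (22.18 ± 19.21) / 10, giving t = 0.297 s or t = 4.14 s.
The flare is on the way up at the first time, so t = 0.297 s.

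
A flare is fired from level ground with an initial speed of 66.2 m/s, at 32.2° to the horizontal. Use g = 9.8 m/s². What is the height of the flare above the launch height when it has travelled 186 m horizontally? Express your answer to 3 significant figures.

63.1 m

v_x = 66.2 cos 32.2° = 56.02 m/s, v_y0 = 66.2 sin 32.2° = 35.28 m/s.
Time to reach x = 186 m: t = x / v_x = 186 / 56.02 = 3.320 s.
y = v_y0 t − ½ g t² = 35.28×3.320 − 4.900×3.320² = 63.1 m.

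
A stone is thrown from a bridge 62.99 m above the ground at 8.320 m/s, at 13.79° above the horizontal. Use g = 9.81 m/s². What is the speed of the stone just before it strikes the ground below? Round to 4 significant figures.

36.13 m/s

v_x = 8.320 cos 13.79° = 8.0802 m/s is unchanged throughout.
For the vertical component, v_y² = v_y0² + 2 g h = (1.9832)² + 2×9.81×62.99 = 1239.8, so |v_y| = 35.211 m/s.
Impact speed = √(v_x² + v_y²) = √(65.290 + 1239.8) = 36.13 m/s.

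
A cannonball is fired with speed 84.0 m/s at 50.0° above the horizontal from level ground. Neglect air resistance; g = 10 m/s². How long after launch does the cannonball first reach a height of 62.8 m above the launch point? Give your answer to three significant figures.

1.06 s

v_y0 = 84.0 sin 50.0° = 64.35 m/s.
Set y = v_y0 t − ½ g t² = 62.8: 5.000 t² − 64.35 t + 62.8 = 0.
t = [64.35 ± √(4141 − 1256)] / 10 = (64.35 ± 53.71) / 10, giving t = 1.06 s or t = 11.8 s.
The cannonball is on the way up at the first time, so t = 1.06 s.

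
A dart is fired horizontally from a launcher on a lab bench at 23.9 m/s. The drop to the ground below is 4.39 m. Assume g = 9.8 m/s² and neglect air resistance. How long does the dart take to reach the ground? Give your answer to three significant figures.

0.947 s

The horizontal speed doesn't affect the fall. With v_y0 = 0, h = ½ g t².
t = √(2 × 4.39 / 9.8) = √0.8959 = 0.947 s.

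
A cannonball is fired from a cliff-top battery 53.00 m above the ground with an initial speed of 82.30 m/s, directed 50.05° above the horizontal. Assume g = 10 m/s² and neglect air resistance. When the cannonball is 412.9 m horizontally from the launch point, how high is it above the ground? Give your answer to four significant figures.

v_x = 82.30 cos 50.05° = 52.846 m/s, v_y0 = 82.30 sin 50.05° = 63.092 m/s.
Time to reach x = 412.9 m: t = x / v_x = 412.9 / 52.846 = 7.8133 s.
y = 53.00 + v_y0 t − ½ g t² = 53.00 + 63.092×7.8133 − 5.000×7.8133² = 240.7 m.

240.7 m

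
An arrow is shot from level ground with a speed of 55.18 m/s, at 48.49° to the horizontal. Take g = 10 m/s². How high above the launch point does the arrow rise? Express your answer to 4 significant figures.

85.37 m

Vertical component of launch velocity: v_y = 55.18 sin 48.49° = 41.321 m/s.
At the highest point the vertical velocity is zero, so v_y² = 2 g h_max.
h_max = (41.321)² / (2 × 10) = 1707.4 / 20.00 = 85.37 m.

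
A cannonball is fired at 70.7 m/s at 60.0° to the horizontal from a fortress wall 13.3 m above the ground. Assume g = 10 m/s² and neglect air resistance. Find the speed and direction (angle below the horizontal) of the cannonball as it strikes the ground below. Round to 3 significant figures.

72.6 m/s at 60.8° below the horizontal

v_x = 70.7 cos 60.0° = 35.35 m/s (constant).
|v_y| at impact = √((61.23)² + 2×10×13.3) = 63.36 m/s.
Speed = √(35.35² + 63.36²) = 72.6 m/s; angle = arctan(63.36/35.35) = 60.8° below horizontal.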